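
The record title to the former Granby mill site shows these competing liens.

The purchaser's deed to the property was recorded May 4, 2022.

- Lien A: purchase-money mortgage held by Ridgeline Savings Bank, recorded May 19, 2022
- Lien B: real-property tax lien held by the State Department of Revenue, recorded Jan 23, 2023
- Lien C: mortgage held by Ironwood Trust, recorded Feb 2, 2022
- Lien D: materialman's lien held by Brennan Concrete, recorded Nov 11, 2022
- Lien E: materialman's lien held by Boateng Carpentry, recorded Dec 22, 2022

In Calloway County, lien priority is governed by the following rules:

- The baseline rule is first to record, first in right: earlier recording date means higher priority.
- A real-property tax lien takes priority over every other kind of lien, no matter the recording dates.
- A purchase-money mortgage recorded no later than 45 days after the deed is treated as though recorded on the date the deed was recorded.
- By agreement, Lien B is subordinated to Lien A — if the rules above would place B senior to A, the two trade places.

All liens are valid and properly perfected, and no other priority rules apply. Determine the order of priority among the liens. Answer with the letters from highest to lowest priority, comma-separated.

A, C, B, D, E

Effective dates after the stated exceptions: A was recorded within the 45-day window, so its effective date is the deed date May 4, 2022.
B is a real-property tax lien, so it outranks all other liens regardless of date.
Remaining liens by effective date: C (Feb 2, 2022), A (May 4, 2022), D (Nov 11, 2022), E (Dec 22, 2022).
B is senior to A before the subordination, so the two trade places.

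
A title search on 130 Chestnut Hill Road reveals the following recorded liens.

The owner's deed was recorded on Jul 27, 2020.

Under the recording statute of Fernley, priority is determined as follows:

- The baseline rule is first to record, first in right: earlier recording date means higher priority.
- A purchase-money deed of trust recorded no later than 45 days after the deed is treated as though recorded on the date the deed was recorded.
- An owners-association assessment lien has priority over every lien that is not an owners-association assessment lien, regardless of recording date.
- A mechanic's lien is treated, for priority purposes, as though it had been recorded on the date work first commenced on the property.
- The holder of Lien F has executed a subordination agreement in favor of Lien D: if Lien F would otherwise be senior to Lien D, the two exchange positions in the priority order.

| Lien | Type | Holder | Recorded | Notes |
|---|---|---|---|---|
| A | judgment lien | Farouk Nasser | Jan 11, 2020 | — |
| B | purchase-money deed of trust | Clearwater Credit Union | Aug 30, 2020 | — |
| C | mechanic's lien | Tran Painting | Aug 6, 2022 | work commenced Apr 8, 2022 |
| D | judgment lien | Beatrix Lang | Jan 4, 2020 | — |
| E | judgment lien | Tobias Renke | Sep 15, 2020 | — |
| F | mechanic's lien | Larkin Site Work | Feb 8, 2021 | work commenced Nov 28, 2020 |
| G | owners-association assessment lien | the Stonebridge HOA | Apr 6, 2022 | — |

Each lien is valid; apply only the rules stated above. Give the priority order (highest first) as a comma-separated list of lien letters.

G, D, A, B, E, F, C

Effective dates after the stated exceptions: B was recorded within the 45-day window, so its effective date is the deed date Jul 27, 2020; C's effective date is Apr 8, 2022, when work began; F's effective date is Nov 28, 2020, when work began.
As an owners-association assessment lien, G is senior to every other lien.
Among the remaining liens, by effective date: D (Jan 4, 2020), A (Jan 11, 2020), B (Jul 27, 2020), E (Sep 15, 2020), F (Nov 28, 2020), C (Apr 8, 2022).
F is already junior to D, so the subordination agreement changes nothing.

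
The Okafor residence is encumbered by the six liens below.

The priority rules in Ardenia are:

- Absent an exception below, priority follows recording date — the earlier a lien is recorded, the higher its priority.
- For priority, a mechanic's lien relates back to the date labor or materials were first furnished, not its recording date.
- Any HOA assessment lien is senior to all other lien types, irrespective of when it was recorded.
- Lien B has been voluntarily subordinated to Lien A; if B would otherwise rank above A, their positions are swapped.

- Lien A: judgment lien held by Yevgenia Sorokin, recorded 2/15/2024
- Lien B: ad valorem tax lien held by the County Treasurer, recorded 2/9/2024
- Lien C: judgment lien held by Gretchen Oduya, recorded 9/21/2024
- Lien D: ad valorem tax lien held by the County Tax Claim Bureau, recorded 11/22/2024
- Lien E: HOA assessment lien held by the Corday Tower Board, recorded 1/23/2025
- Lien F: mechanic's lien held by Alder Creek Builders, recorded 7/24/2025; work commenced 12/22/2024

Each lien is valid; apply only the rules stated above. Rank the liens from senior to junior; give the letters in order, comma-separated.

E, A, B, C, D, F

Effective dates: F's effective date is 12/22/2024, when work began.
E is an HOA assessment lien, so it outranks all other liens regardless of date.
Among the remaining liens, by effective date: B (2/9/2024), A (2/15/2024), C (9/21/2024), D (11/22/2024), F (12/22/2024).
B would otherwise be senior to A, so under the subordination agreement B and A exchange positions.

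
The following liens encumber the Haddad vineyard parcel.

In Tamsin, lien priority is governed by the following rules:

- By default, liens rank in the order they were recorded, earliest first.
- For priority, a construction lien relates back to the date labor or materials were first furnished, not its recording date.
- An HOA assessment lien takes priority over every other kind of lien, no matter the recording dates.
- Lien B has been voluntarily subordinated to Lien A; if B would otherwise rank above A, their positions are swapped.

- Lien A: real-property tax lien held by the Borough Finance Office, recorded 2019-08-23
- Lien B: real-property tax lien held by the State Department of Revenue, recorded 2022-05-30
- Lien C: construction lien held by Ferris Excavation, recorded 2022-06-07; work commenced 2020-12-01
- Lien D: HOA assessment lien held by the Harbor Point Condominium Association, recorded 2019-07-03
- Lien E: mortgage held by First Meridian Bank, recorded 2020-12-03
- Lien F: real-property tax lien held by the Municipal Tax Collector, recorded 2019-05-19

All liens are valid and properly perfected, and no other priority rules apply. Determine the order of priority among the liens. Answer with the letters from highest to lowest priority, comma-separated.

D, F, A, C, E, B

Adjusting effective dates: C is treated as recorded 2020-12-01, the work-commencement date.
As an HOA assessment lien, D is senior to every other lien.
Remaining liens by effective date: F (2019-05-19), A (2019-08-23), C (2020-12-01), E (2020-12-03), B (2022-05-30).
B already ranks below A; the subordination has no effect.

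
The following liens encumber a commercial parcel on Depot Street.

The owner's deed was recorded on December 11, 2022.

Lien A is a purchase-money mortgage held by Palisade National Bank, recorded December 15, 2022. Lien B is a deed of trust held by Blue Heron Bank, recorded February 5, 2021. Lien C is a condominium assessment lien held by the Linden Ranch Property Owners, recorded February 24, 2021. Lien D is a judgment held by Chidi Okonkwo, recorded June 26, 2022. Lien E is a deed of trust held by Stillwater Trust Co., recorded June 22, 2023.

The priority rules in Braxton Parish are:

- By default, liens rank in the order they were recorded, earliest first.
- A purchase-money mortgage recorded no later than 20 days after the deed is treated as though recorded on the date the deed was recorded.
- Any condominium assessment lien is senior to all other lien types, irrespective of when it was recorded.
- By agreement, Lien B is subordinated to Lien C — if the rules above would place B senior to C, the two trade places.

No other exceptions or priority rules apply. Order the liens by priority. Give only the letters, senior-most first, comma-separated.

Effective dates after the stated exceptions: A relates back to the deed date December 11, 2022.
C, as a condominium assessment lien, has superpriority and ranks first.
Among the remaining liens, by effective date: B (February 5, 2021), D (June 26, 2022), A (December 11, 2022), E (June 22, 2023).
B is already junior to C, so the subordination agreement changes nothing.

C, B, D, A, E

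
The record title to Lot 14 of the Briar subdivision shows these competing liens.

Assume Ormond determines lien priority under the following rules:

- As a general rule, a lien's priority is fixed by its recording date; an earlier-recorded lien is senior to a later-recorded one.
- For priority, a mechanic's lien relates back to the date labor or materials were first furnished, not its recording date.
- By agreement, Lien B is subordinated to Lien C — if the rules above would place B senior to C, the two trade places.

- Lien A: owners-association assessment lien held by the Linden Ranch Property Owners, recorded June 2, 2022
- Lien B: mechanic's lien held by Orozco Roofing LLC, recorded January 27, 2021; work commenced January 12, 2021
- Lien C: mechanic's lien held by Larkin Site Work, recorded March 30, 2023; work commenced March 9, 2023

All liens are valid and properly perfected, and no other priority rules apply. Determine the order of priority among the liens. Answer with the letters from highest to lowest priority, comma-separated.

C, A, B

First, effective dates: B relates back to January 12, 2021 (work commenced); C is treated as recorded March 9, 2023, the work-commencement date.
Ordering by effective date: B (January 12, 2021), A (June 2, 2022), C (March 9, 2023).
The subordination applies — B was senior to C — so B and C swap.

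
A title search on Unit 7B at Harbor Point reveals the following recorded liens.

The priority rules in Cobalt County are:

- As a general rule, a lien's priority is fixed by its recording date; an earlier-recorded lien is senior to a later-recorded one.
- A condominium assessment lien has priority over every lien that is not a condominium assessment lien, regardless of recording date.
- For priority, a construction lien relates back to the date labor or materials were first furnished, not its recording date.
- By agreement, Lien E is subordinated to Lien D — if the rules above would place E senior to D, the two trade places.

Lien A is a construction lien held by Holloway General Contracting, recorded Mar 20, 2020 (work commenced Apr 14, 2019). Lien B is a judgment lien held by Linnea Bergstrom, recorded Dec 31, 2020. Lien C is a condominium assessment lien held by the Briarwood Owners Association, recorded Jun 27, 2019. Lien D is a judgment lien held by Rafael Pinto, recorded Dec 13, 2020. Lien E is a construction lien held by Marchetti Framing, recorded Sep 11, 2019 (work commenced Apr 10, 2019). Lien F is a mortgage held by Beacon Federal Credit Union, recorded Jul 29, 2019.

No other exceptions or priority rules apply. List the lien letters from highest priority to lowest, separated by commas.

C, D, A, F, E, B

Effective dates after the stated exceptions: A's effective date is Apr 14, 2019, when work began; E's effective date is Apr 10, 2019, when work began.
As a condominium assessment lien, C is senior to every other lien.
Among the remaining liens, by effective date: E (Apr 10, 2019), A (Apr 14, 2019), F (Jul 29, 2019), D (Dec 13, 2020), B (Dec 31, 2020).
Because E would otherwise rank above D, the subordination swaps them.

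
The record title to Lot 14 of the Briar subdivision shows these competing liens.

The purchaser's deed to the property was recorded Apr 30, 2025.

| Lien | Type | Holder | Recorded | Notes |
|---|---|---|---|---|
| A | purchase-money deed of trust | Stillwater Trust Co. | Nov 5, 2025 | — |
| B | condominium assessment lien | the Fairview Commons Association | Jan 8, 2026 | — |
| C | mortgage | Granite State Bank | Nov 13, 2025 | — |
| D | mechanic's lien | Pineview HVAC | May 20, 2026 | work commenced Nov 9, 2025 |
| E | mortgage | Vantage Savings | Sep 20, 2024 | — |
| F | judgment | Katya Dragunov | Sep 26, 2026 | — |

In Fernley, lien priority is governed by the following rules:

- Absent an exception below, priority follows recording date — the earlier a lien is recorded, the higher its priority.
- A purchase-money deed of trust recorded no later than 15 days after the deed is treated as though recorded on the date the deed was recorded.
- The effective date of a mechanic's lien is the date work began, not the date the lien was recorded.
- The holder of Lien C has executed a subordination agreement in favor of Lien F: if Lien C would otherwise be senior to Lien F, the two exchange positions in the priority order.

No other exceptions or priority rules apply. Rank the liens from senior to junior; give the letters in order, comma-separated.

E, A, D, F, B, C

Effective dates after the stated exceptions: A was recorded 189 days after the deed, outside the 15-day window, so it keeps its recording date; D relates back to Nov 9, 2025 (work commenced).
By effective date: E (Sep 20, 2024), A (Nov 5, 2025), D (Nov 9, 2025), C (Nov 13, 2025), B (Jan 8, 2026), F (Sep 26, 2026).
Because C would otherwise rank above F, the subordination swaps them.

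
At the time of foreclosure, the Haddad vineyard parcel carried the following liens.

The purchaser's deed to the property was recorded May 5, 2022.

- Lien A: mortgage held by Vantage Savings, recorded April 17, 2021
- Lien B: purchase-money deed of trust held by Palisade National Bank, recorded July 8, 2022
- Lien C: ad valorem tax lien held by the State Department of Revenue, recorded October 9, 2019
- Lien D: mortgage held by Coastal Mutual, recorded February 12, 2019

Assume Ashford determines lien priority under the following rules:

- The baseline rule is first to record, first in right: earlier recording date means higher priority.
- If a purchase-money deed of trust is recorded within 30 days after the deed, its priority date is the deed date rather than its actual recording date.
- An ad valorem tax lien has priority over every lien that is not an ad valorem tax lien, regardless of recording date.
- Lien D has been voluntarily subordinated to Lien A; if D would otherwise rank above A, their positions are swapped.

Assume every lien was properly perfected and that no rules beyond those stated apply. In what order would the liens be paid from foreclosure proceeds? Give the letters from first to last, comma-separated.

Effective dates after the stated exceptions: B was recorded 64 days after the deed, outside the 30-day window, so it keeps its recording date.
C, as an ad valorem tax lien, has superpriority and ranks first.
Ordering the rest by effective date: D (February 12, 2019), A (April 17, 2021), B (July 8, 2022).
The subordination applies — D was senior to A — so D and A swap.

C, A, D, B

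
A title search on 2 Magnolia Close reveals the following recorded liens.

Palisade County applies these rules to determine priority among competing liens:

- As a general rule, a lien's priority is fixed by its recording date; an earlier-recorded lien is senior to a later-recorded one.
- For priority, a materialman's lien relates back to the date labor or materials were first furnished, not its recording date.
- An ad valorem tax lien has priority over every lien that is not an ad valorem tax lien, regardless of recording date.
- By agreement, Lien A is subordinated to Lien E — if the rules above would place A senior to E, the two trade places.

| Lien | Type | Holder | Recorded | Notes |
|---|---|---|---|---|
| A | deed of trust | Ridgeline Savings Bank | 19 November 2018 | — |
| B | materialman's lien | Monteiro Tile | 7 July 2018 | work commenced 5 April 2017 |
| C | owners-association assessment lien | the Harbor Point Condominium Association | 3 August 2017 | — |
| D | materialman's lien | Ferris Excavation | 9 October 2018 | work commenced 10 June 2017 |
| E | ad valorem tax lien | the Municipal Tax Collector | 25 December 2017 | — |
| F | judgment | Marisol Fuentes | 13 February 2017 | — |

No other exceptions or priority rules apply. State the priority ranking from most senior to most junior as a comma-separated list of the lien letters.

E, F, B, D, C, A

Effective dates after the stated exceptions: B is treated as recorded 5 April 2017, the work-commencement date; D is treated as recorded 10 June 2017, the work-commencement date.
E, as an ad valorem tax lien, has superpriority and ranks first.
Ordering the rest by effective date: F (13 February 2017), B (5 April 2017), D (10 June 2017), C (3 August 2017), A (19 November 2018).
Since A is not senior to E, the subordination leaves the order unchanged.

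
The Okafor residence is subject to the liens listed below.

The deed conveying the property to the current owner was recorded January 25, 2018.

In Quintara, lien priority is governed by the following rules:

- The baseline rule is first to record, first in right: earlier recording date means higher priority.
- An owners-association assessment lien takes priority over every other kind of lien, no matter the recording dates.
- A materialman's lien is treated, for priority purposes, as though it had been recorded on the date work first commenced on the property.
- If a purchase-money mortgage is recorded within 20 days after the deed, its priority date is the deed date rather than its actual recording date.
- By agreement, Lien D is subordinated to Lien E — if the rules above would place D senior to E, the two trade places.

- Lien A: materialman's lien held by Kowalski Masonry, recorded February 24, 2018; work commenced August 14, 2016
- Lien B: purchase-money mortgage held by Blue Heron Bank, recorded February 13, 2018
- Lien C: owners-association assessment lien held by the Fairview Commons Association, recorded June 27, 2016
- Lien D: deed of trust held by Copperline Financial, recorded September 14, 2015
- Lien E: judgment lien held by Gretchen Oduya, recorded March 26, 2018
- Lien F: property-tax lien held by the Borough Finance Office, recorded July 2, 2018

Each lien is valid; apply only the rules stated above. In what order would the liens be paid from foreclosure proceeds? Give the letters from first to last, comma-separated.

Effective dates: A's effective date is August 14, 2016, when work began; B's effective date is the deed date, January 25, 2018.
C is an owners-association assessment lien, so it outranks all other liens regardless of date.
Remaining liens by effective date: D (September 14, 2015), A (August 14, 2016), B (January 25, 2018), E (March 26, 2018), F (July 2, 2018).
The subordination applies — D was senior to E — so D and E swap.

C, E, A, B, D, F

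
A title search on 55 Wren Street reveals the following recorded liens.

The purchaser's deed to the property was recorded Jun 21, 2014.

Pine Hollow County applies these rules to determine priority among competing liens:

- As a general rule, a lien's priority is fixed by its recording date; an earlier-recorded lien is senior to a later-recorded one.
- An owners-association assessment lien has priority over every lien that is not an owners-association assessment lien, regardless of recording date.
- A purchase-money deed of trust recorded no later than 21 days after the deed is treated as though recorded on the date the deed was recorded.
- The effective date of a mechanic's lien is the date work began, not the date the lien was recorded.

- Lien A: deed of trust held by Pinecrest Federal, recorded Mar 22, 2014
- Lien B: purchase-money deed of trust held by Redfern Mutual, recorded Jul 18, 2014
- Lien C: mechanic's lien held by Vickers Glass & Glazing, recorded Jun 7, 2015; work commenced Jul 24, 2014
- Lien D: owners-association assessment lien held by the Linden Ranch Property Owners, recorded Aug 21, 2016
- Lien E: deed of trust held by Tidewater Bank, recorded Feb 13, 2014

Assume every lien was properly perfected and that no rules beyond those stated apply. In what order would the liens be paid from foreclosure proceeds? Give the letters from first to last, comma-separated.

D, E, A, B, C

Adjusting effective dates: B was recorded 27 days after the deed, outside the 21-day window, so it keeps its recording date; C's effective date is Jul 24, 2014, when work began.
As an owners-association assessment lien, D is senior to every other lien.
Among the remaining liens, by effective date: E (Feb 13, 2014), A (Mar 22, 2014), B (Jul 18, 2014), C (Jul 24, 2014).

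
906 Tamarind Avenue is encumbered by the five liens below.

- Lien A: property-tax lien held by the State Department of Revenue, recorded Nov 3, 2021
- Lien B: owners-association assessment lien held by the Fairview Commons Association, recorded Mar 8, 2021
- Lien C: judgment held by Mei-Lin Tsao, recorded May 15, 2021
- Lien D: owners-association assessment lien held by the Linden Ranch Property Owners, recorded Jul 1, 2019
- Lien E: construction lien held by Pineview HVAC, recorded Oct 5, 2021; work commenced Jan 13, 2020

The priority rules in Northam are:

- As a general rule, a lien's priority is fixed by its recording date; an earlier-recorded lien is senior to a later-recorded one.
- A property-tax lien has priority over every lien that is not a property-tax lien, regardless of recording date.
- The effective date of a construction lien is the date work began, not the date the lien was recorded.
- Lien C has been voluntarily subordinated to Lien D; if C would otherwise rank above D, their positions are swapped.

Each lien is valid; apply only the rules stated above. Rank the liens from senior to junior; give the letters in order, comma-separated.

A, D, E, B, C

Effective dates: E relates back to Jan 13, 2020 (work commenced).
A, as a property-tax lien, has superpriority and ranks first.
Among the remaining liens, by effective date: D (Jul 1, 2019), E (Jan 13, 2020), B (Mar 8, 2021), C (May 15, 2021).
Since C is not senior to D, the subordination leaves the order unchanged.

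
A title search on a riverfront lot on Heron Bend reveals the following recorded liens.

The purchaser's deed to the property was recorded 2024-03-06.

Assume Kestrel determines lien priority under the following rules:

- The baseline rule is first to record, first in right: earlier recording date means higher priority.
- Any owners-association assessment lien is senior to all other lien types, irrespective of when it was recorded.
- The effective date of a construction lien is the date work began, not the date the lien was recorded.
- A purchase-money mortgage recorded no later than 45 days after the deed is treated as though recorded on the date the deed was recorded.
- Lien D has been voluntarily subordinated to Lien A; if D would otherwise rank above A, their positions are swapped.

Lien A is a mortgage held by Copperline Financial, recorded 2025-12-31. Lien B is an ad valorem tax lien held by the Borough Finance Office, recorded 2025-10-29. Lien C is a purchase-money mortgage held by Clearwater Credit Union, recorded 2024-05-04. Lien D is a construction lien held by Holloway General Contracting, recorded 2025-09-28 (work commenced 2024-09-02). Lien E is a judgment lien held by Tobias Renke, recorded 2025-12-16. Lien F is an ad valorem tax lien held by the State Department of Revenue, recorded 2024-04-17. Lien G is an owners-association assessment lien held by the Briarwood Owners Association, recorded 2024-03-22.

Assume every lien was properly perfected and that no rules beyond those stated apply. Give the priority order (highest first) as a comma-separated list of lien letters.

Adjusting effective dates: C was recorded 59 days after the deed — beyond 45 days — so no relation-back applies; D's effective date is 2024-09-02, when work began.
As an owners-association assessment lien, G is senior to every other lien.
The other liens, earliest effective date first: F (2024-04-17), C (2024-05-04), D (2024-09-02), B (2025-10-29), E (2025-12-16), A (2025-12-31).
Because D would otherwise rank above A, the subordination swaps them.

G, F, C, A, B, E, D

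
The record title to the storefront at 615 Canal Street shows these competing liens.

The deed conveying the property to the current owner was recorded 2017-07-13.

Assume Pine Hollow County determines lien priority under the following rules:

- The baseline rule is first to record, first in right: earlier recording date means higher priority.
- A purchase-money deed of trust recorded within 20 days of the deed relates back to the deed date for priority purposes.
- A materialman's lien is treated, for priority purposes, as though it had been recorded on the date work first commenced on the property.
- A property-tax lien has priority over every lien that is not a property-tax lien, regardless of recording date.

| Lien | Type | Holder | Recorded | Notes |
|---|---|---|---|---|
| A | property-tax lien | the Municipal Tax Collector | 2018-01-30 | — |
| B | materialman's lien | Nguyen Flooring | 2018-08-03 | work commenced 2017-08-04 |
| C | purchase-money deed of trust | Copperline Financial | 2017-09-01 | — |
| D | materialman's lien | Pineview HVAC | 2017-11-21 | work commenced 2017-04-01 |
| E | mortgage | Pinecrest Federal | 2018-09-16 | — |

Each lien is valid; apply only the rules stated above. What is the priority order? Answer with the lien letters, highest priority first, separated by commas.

Effective dates after the stated exceptions: B's effective date is 2017-08-04, when work began; C missed the 20-day window (50 days after the deed), so its recording date stands; D relates back to 2017-04-01 (work commenced).
A is a property-tax lien and takes priority over every other lien.
The other liens, earliest effective date first: D (2017-04-01), B (2017-08-04), C (2017-09-01), E (2018-09-16).

A, D, B, C, E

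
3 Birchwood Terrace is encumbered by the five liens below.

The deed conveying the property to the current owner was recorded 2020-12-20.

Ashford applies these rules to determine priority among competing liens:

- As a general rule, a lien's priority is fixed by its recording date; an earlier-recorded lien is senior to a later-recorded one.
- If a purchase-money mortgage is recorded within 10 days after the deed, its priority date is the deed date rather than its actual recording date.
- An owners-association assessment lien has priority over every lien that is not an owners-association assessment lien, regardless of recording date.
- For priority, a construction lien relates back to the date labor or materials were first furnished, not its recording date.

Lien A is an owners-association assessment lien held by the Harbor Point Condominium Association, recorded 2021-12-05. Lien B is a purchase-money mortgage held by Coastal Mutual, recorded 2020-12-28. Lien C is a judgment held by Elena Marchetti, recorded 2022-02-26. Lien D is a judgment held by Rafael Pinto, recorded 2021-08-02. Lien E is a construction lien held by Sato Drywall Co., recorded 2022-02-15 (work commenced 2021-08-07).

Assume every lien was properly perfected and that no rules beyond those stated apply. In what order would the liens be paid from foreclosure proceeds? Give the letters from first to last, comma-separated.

Adjusting effective dates: B relates back to the deed date 2020-12-20; E's effective date is 2021-08-07, when work began.
A is an owners-association assessment lien, so it outranks all other liens regardless of date.
Remaining liens by effective date: B (2020-12-20), D (2021-08-02), E (2021-08-07), C (2022-02-26).

A, B, D, E, C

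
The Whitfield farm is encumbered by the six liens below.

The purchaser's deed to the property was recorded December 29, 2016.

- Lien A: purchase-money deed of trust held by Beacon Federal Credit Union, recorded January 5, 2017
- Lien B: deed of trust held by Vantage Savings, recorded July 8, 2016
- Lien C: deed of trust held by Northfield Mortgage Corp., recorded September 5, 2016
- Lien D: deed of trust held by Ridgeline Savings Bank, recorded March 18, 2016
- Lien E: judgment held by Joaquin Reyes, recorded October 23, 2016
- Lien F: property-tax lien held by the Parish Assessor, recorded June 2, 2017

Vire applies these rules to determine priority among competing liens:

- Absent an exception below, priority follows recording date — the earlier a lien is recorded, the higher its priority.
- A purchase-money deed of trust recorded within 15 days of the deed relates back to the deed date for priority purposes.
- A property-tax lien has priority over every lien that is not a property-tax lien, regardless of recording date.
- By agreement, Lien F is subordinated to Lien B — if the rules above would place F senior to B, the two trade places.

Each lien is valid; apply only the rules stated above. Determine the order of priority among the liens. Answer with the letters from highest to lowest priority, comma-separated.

Effective dates after the stated exceptions: A's effective date is the deed date, December 29, 2016.
F is a property-tax lien, so it outranks all other liens regardless of date.
Remaining liens by effective date: D (March 18, 2016), B (July 8, 2016), C (September 5, 2016), E (October 23, 2016), A (December 29, 2016).
Because F would otherwise rank above B, the subordination swaps them.

B, D, F, C, E, A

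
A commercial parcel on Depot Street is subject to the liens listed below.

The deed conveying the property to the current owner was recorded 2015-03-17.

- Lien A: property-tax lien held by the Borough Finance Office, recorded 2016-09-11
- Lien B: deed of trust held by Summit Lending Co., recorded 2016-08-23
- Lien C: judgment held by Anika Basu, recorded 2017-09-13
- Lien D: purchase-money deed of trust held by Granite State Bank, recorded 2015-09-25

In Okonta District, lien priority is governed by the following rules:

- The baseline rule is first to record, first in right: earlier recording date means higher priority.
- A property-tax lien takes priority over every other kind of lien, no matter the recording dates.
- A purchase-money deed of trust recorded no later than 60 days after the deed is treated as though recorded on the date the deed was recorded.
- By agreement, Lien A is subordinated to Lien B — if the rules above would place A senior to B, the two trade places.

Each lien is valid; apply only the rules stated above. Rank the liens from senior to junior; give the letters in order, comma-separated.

B, D, A, C

First, effective dates: D missed the 60-day window (192 days after the deed), so its recording date stands.
A is a property-tax lien, so it outranks all other liens regardless of date.
The other liens, earliest effective date first: D (2015-09-25), B (2016-08-23), C (2017-09-13).
Because A would otherwise rank above B, the subordination swaps them.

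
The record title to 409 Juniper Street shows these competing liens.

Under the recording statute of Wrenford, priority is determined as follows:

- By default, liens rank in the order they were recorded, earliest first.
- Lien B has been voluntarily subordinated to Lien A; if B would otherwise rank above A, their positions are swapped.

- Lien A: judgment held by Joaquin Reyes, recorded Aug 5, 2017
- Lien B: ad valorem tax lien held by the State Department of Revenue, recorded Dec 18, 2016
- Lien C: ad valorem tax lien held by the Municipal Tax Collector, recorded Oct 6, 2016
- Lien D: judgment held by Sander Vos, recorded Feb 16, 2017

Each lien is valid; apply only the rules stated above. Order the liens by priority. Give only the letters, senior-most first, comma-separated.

C, A, D, B

By effective date, earliest first: C (Oct 6, 2016), B (Dec 18, 2016), D (Feb 16, 2017), A (Aug 5, 2017).
The subordination applies — B was senior to A — so B and A swap.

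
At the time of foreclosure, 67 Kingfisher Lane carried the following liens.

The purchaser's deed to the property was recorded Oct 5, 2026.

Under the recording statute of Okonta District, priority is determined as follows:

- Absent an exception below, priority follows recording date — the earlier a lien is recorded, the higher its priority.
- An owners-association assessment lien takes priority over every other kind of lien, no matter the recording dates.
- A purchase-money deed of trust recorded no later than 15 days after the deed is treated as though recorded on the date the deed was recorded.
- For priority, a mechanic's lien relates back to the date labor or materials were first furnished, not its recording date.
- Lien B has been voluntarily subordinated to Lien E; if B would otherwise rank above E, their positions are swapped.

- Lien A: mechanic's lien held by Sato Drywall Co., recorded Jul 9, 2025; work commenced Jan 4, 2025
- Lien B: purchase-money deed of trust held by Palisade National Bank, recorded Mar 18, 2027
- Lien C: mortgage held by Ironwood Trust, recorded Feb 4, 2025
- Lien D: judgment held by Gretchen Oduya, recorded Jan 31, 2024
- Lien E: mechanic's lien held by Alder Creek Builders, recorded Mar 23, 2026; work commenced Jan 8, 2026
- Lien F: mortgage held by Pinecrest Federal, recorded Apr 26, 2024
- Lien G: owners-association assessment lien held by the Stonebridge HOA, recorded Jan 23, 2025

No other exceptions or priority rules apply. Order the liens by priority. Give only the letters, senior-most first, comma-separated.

G, D, F, A, C, E, B

Effective dates: A relates back to Jan 4, 2025 (work commenced); B was recorded 164 days after the deed, outside the 15-day window, so it keeps its recording date; E relates back to Jan 8, 2026 (work commenced).
As an owners-association assessment lien, G is senior to every other lien.
The other liens, earliest effective date first: D (Jan 31, 2024), F (Apr 26, 2024), A (Jan 4, 2025), C (Feb 4, 2025), E (Jan 8, 2026), B (Mar 18, 2027).
B is already junior to E, so the subordination agreement changes nothing.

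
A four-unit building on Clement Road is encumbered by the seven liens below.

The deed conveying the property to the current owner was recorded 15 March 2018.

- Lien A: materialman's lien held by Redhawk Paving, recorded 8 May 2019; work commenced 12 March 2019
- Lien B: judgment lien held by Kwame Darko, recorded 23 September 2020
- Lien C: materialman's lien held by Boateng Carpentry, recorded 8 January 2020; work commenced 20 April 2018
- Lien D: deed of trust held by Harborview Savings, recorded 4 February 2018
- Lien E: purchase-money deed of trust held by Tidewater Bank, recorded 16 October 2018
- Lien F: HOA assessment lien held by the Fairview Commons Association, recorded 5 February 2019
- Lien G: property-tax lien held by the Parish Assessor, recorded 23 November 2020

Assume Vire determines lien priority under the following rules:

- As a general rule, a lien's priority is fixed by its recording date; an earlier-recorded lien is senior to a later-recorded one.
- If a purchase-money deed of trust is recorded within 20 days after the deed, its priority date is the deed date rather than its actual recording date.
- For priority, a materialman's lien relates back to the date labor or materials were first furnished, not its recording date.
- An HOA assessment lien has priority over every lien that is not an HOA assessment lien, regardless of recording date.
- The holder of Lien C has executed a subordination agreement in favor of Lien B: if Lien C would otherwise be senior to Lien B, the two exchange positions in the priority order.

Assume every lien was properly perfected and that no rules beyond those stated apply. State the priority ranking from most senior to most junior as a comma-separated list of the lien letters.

F, D, B, E, A, C, G

Adjusting effective dates: A relates back to 12 March 2019 (work commenced); C relates back to 20 April 2018 (work commenced); E was recorded 215 days after the deed — beyond 20 days — so no relation-back applies.
F is an HOA assessment lien, so it outranks all other liens regardless of date.
The other liens, earliest effective date first: D (4 February 2018), C (20 April 2018), E (16 October 2018), A (12 March 2019), B (23 September 2020), G (23 November 2020).
C is senior to B before the subordination, so the two trade places.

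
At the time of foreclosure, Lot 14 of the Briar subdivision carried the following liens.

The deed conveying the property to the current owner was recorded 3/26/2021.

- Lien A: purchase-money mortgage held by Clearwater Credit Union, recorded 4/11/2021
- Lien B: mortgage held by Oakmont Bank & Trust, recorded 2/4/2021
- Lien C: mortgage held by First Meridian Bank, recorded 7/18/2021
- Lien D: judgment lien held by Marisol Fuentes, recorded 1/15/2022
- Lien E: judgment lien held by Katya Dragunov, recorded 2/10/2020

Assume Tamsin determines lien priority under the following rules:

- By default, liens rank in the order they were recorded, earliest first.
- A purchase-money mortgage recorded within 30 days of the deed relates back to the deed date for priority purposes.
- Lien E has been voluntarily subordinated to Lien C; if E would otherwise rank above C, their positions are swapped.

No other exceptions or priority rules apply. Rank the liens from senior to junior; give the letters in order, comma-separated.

C, B, A, E, D

Effective dates: A relates back to the deed date 3/26/2021.
By effective date, earliest first: E (2/10/2020), B (2/4/2021), A (3/26/2021), C (7/18/2021), D (1/15/2022).
The subordination applies — E was senior to C — so E and C swap.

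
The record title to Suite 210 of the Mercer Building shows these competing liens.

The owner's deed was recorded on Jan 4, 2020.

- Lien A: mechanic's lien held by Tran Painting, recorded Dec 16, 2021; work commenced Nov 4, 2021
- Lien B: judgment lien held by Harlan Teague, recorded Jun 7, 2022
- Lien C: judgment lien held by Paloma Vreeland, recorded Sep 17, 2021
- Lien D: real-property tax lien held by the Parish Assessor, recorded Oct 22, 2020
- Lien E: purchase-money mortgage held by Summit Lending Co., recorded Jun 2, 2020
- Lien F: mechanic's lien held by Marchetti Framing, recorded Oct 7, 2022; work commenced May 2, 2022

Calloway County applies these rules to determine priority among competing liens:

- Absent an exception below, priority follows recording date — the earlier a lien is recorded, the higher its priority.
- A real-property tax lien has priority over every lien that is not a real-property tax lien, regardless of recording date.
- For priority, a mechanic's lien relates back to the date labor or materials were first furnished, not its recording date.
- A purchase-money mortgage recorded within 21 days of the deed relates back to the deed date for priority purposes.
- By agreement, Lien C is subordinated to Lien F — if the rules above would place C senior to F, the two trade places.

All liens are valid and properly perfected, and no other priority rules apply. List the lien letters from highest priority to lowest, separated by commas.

D, E, F, A, C, B

Adjusting effective dates: A relates back to Nov 4, 2021 (work commenced); E was recorded 150 days after the deed, outside the 21-day window, so it keeps its recording date; F's effective date is May 2, 2022, when work began.
As a real-property tax lien, D is senior to every other lien.
Ordering the rest by effective date: E (Jun 2, 2020), C (Sep 17, 2021), A (Nov 4, 2021), F (May 2, 2022), B (Jun 7, 2022).
Because C would otherwise rank above F, the subordination swaps them.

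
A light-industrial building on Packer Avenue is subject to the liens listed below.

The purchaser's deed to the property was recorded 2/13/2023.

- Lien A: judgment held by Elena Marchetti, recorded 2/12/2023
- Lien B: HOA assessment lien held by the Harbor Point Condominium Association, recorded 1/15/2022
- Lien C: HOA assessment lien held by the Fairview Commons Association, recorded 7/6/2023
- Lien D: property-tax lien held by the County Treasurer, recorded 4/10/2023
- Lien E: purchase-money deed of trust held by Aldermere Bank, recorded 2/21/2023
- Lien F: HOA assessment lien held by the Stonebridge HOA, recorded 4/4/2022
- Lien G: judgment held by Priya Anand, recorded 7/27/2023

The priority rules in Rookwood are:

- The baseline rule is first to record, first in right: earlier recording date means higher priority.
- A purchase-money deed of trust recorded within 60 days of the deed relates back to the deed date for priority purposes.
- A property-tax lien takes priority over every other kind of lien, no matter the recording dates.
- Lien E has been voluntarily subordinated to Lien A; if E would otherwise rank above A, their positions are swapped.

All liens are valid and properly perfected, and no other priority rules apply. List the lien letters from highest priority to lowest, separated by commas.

D, B, F, A, E, C, G

Effective dates after the stated exceptions: E's effective date is the deed date, 2/13/2023.
D, as a property-tax lien, has superpriority and ranks first.
Remaining liens by effective date: B (1/15/2022), F (4/4/2022), A (2/12/2023), E (2/13/2023), C (7/6/2023), G (7/27/2023).
E is already junior to A, so the subordination agreement changes nothing.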